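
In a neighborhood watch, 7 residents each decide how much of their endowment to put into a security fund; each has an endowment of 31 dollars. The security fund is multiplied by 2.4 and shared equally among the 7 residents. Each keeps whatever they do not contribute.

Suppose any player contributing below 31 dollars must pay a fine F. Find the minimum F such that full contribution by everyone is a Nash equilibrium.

Given the others contribute fully, the best deviation is to contribute 0 (any partial contribution still incurs the fine and gives up units whose private return 0.3429 is below 1).
Deviating from 31 to 0 saves 31 dollars but forfeits the deviator's share of the drop in the security fund: 2.4/7 × 31 = 10.63.
So the deviation gain is 31 − 10.63 = 20.37, and the fine must be at least 20.37 dollars to wipe it out.

20.37 dollars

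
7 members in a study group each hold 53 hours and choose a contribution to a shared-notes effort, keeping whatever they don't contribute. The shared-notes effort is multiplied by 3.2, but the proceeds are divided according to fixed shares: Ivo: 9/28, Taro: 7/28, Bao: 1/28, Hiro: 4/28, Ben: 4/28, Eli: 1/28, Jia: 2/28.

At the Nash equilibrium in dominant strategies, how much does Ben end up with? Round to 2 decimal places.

77.23 hours

For player j, contributing a unit is worthwhile iff 3.2 × (j's share) ≥ 1, i.e. iff j's share is at least 0.3125.
Only Ivo (9/28) clears that bar, contributing 53; the remaining 6 contribute 0. Total contributed: 53.
Ben keeps 53 and receives 3.2 × 53 × 4/28 = 24.23 from the shared-notes effort, for a payoff of 77.23.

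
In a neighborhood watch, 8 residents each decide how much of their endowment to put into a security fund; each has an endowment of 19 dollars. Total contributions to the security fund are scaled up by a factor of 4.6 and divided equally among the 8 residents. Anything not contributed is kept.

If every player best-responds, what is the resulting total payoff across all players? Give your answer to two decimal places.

Each contributed unit returns 4.6/8 = 0.5750 to its contributor — below 1 — so contributing 0 is dominant for every player. At the Nash equilibrium everyone keeps their 19, and the group total is 8 × 19 = 152.

152.00 dollars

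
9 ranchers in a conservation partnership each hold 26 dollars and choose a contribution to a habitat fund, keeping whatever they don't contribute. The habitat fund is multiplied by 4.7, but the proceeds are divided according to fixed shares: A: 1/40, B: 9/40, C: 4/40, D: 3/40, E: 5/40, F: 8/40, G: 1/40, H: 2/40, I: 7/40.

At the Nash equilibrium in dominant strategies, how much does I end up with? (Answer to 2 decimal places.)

A player with share s gets back 4.7·s per unit contributed, so full contribution is dominant for anyone with s > 1/4.7 = 0.2128 and zero contribution is dominant for anyone below.
B alone (share 9/40) is above the threshold, contributing 26; the remaining 8 contribute 0. Total contributed: 26.
I keeps 26 and receives 4.7 × 26 × 7/40 = 21.39 from the habitat fund, for a payoff of 47.39.

47.39 dollars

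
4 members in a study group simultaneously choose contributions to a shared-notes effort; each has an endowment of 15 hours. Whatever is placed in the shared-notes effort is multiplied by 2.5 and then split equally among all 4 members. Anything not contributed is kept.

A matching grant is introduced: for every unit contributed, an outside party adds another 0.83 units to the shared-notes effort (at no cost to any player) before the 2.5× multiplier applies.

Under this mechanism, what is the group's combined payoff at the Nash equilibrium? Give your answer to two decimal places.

274.50 hours

With the mechanism, a contributed unit returns 2.5 × 1.83 / 4 = 1.1438 per unit of net cost to the contributor — now above 1 — so contributing fully is weakly dominant for every player.
At the Nash equilibrium everyone contributes 15. Group total payoff = 2.5 × 1.83 × 60 = 274.50.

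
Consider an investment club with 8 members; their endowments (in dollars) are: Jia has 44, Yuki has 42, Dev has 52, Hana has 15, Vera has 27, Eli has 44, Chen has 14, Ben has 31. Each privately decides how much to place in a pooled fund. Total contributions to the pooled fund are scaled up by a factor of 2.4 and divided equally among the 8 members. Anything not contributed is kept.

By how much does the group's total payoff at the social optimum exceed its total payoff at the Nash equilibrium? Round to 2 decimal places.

376.60 dollars

The private return per contributed unit is 2.4/8 = 0.3000 < 1 for every player regardless of endowment, so the Nash equilibrium is zero contribution and the group total is Σ E_j = 44 + 42 + 52 + 15 + 27 + 44 + 14 + 31 = 269.
Each contributed unit returns 2.400 to the group, so the social optimum is full contribution by everyone: group total = 2.400 × 269 = 645.60.
Efficiency loss = (2.400 − 1) × 269 = 376.60.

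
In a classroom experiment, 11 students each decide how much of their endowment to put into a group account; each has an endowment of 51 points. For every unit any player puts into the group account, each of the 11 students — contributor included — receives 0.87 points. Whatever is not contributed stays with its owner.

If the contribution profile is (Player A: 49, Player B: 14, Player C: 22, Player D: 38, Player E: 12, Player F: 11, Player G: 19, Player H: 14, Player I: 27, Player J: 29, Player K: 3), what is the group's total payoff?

Total contributed: 49 + 14 + 22 + 38 + 12 + 11 + 19 + 14 + 27 + 29 + 3 = 238; total kept: 11 × 51 − 238 = 323.
The group account pays out 0.87 × 11 × 238 = 2277.66 in aggregate.
Group total = 323 + 2277.66 = 2600.66.

2600.66 points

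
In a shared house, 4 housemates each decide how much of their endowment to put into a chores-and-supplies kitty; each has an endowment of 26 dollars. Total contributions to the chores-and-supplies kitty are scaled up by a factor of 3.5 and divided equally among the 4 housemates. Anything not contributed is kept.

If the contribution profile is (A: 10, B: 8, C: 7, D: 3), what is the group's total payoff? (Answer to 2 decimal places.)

174.00 dollars

Total contributed: 10 + 8 + 7 + 3 = 28; total kept: 4 × 26 − 28 = 76.
The chores-and-supplies kitty pays out 3.5 × 28 = 98.00 in aggregate.
Group total = 76 + 98.00 = 174.00.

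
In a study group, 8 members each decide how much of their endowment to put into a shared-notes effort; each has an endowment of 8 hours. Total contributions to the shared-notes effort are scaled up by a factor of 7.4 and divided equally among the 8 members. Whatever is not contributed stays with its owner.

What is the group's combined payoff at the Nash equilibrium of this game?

Each contributed unit returns 7.4/8 = 0.9250 to its contributor — below 1 — so contributing 0 is dominant for every player. At the Nash equilibrium everyone keeps their 8, and the group total is 8 × 8 = 64.

64.00 hours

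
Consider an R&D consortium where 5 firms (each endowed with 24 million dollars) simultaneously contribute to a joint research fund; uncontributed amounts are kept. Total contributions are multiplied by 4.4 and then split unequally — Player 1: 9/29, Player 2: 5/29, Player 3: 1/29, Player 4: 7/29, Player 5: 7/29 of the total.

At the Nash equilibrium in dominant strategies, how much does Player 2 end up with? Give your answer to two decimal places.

78.62 million dollars

Player j's private return per contributed unit is 4.4 × (j's share). Contributing is weakly dominant for j when that share is at least 1/4.4 = 0.2273, and contributing 0 is dominant otherwise.
Player 1, Player 4 and Player 5 clear that bar, contributing 24 each; the remaining 2 contribute 0. Total contributed: 72.
Player 2 keeps 24 and receives 4.4 × 72 × 5/29 = 54.62 from the joint research fund, for a payoff of 78.62.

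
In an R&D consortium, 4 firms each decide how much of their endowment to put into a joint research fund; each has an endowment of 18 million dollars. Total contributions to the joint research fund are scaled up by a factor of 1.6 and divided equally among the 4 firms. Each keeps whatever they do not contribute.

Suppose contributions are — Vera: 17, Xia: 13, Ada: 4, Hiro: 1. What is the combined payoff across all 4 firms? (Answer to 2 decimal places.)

Total contributed: 17 + 13 + 4 + 1 = 35; total kept: 4 × 18 − 35 = 37.
The joint research fund pays out 1.6 × 35 = 56.00 in aggregate.
Group total = 37 + 56.00 = 93.00.

93.00 million dollars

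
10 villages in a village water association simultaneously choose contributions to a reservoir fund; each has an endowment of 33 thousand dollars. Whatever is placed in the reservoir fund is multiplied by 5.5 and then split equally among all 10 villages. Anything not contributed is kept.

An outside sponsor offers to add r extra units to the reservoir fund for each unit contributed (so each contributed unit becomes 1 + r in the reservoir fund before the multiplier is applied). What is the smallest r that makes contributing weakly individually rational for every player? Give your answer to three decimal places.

0.818

With matching at rate r, one contributed unit becomes (1 + r) in the reservoir fund and returns 5.5 × (1 + r) / 10 to the contributor.
Setting this equal to 1: 1 + r = 10/5.5 = 1.8182.
So the minimum matching rate is r = 1.8182 − 1 = 0.818.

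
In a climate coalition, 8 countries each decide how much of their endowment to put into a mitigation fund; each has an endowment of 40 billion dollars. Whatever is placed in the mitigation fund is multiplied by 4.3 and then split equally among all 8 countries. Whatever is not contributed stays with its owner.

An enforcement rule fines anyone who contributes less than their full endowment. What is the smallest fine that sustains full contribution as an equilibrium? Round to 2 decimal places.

Given the others contribute fully, the best deviation is to contribute 0 (any partial contribution still incurs the fine and gives up units whose private return 0.5375 is below 1).
Deviating from 40 to 0 saves 40 billion dollars but forfeits the deviator's share of the drop in the mitigation fund: 4.3/8 × 40 = 21.50.
So the deviation gain is 40 − 21.50 = 18.50, and the fine must be at least 18.50 billion dollars to wipe it out.

18.50 billion dollars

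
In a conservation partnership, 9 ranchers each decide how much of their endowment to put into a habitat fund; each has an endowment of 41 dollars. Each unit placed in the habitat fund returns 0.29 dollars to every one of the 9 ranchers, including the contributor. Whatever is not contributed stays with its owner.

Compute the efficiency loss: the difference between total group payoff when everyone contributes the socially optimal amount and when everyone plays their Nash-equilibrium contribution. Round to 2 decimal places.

The private return per contributed unit is 0.29 < 1, so contributing 0 is dominant for every player. At the Nash equilibrium everyone keeps their 41, and the group total is 9 × 41 = 369.
Each contributed unit returns 2.610 to the group as a whole (0.29 to each of 9 players), which exceeds 1, so the social optimum is full contribution: group total = 2.610 × 369 = 963.09.
Efficiency loss = 963.09 − 369 = 594.09.

594.09 dollars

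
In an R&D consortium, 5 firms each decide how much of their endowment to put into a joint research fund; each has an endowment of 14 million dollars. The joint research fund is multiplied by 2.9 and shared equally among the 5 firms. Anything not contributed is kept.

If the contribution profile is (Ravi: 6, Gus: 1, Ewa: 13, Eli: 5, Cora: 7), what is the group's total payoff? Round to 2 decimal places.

130.80 million dollars

Total contributed: 6 + 1 + 13 + 5 + 7 = 32; total kept: 5 × 14 − 32 = 38.
The joint research fund pays out 2.9 × 32 = 92.80 in aggregate.
Group total = 38 + 92.80 = 130.80.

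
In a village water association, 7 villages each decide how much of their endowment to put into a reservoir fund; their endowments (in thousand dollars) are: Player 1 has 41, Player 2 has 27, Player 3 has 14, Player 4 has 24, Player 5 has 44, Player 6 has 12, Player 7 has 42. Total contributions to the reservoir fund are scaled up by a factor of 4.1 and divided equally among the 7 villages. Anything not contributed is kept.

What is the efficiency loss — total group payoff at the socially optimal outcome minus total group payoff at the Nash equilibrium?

The private return per contributed unit is 4.1/7 = 0.5857 < 1 for every player regardless of endowment, so the Nash equilibrium is zero contribution and the group total is Σ E_j = 41 + 27 + 14 + 24 + 44 + 12 + 42 = 204.
Each contributed unit returns 4.100 to the group, so the social optimum is full contribution by everyone: group total = 4.100 × 204 = 836.40.
Efficiency loss = (4.100 − 1) × 204 = 632.40.

632.40 thousand dollars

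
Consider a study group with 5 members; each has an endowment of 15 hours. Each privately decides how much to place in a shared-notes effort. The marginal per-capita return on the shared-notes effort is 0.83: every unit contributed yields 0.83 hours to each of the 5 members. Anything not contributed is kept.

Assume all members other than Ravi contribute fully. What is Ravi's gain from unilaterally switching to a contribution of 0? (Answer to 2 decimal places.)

2.55 hours

Switching from a contribution of 15 to 0 lets Ravi keep an extra 15 hours, but lowers the shared-notes effort by 15, which costs Ravi their own share of that drop: 0.83 × 15 = 12.45.
Net gain = 15 − 12.45 = 2.55. The private return per contributed unit (0.83) is below 1, so free-riding is indeed the best response regardless of what the others do.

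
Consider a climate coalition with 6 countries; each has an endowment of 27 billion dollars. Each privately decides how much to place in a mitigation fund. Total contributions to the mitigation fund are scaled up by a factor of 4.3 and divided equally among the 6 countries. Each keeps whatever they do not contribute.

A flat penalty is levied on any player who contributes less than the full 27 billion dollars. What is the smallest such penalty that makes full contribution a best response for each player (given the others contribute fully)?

Given the others contribute fully, the best deviation is to contribute 0 (any partial contribution still incurs the fine and gives up units whose private return 0.7167 is below 1).
Deviating from 27 to 0 saves 27 billion dollars but forfeits the deviator's share of the drop in the mitigation fund: 4.3/6 × 27 = 19.35.
So the deviation gain is 27 − 19.35 = 7.65, and the fine must be at least 7.65 billion dollars to wipe it out.

7.65 billion dollars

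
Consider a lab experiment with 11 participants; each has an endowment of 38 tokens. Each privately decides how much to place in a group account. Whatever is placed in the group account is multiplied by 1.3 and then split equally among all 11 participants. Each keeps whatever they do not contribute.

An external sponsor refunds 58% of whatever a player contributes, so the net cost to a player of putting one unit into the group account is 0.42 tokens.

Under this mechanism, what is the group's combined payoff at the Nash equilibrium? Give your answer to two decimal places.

418.00 tokens

The effective private return is (1.3/11) / 0.42 = 0.2814, which is still under 1, so the mechanism doesn't change anyone's dominant strategy: zero contribution.
Everyone keeps their endowment and the group total is 11 × 38 = 418.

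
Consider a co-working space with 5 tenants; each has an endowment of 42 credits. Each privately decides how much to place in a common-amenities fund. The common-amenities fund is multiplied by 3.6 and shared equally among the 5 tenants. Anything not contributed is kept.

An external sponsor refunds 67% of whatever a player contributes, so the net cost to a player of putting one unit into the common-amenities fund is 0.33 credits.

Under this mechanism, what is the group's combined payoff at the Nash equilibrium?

896.70 credits

With the mechanism, a contributed unit returns (3.6/5) / 0.33 = 2.1818 per unit of net cost to the contributor — now above 1 — so contributing fully is weakly dominant for every player.
So the Nash equilibrium is full contribution by all 5; the group earns 5 × (42 × 0.67 + 3.6 × 42) = 896.70.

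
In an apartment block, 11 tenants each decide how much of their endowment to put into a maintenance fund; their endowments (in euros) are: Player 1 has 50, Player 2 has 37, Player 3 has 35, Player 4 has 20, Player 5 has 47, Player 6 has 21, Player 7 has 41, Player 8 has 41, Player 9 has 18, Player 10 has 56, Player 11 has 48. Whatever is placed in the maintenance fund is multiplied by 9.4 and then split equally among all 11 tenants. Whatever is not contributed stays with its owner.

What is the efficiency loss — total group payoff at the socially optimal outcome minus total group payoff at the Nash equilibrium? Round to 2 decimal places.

The private return per contributed unit is 9.4/11 = 0.8545 < 1 for every player regardless of endowment, so the Nash equilibrium is zero contribution and the group total is Σ E_j = 50 + 37 + 35 + 20 + 47 + 21 + 41 + 41 + 18 + 56 + 48 = 414.
Each contributed unit returns 9.400 to the group, so the social optimum is full contribution by everyone: group total = 9.400 × 414 = 3891.60.
Efficiency loss = (9.400 − 1) × 414 = 3477.60.

3477.60 euros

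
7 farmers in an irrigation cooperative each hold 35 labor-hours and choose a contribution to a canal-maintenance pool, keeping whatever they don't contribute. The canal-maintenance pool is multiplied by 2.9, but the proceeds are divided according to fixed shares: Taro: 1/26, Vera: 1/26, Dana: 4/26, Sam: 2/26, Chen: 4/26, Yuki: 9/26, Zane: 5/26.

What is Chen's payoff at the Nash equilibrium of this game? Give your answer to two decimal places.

50.62 labor-hours

Player j's private return per contributed unit is 2.9 × (j's share). Contributing is weakly dominant for j when that share is at least 1/2.9 = 0.3448, and contributing 0 is dominant otherwise.
The only share above 0.3448 is Yuki's 9/26, contributing 35; the remaining 6 contribute 0. Total contributed: 35.
Chen keeps 35 and receives 2.9 × 35 × 4/26 = 15.62 from the canal-maintenance pool, for a payoff of 50.62.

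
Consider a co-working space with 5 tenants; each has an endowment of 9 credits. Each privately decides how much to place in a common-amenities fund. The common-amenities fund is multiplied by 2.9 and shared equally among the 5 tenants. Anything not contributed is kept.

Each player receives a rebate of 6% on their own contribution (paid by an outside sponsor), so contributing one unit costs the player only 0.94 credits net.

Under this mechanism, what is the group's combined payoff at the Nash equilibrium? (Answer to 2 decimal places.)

45.00 credits

Even with the mechanism, each unit contributed returns only (2.9/5) / 0.94 = 0.6170 per unit of net cost, so contributing nothing is still dominant.
Everyone keeps their endowment and the group total is 5 × 9 = 45.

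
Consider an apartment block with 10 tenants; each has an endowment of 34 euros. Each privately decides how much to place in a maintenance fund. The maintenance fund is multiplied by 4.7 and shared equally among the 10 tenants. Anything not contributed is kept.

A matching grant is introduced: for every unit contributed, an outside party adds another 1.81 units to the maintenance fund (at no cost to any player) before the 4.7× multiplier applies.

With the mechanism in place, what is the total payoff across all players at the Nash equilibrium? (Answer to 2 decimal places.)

4490.38 euros

With the mechanism, a contributed unit returns 4.7 × 2.81 / 10 = 1.3207 per unit of net cost to the contributor — now above 1 — so contributing fully is weakly dominant for every player.
So the Nash equilibrium is full contribution by all 10; the group earns 4.7 × 2.81 × 340 = 4490.38.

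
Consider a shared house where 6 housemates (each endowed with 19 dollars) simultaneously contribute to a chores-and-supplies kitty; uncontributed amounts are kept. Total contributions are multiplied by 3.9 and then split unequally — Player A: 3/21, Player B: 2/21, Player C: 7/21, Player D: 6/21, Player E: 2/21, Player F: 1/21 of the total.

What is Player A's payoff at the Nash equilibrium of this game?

40.17 dollars

Each unit j contributes comes back to j as 3.9 × (j's share), so j prefers to contribute only if that share exceeds 1/3.9 = 0.2564; otherwise keeping the unit dominates.
Player C and Player D are above the threshold, contributing 19 each; the remaining 4 contribute 0. Total contributed: 38.
Player A keeps 19 and receives 3.9 × 38 × 3/21 = 21.17 from the chores-and-supplies kitty, for a payoff of 40.17.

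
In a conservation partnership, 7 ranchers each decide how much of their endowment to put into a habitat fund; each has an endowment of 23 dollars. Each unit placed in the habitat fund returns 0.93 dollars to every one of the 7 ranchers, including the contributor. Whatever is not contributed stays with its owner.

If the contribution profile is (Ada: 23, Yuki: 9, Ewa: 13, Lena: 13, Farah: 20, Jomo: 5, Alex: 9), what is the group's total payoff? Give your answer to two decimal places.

Total contributed: 23 + 9 + 13 + 13 + 20 + 5 + 9 = 92; total kept: 7 × 23 − 92 = 69.
The habitat fund pays out 0.93 × 7 × 92 = 598.92 in aggregate.
Group total = 69 + 598.92 = 667.92.

667.92 dollars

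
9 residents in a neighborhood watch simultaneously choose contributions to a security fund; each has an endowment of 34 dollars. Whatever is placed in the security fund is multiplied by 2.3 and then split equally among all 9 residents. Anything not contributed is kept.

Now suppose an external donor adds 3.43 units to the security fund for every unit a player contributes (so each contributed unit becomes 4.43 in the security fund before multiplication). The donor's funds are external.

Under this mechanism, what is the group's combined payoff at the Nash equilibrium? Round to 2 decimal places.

3117.83 dollars

Under the mechanism each unit contributed yields 2.3 × 4.43 / 9 = 1.1321 back to its contributor per unit of net cost, which exceeds 1, making full contribution the dominant choice for everyone.
So the Nash equilibrium is full contribution by all 9; the group earns 2.3 × 4.43 × 306 = 3117.83.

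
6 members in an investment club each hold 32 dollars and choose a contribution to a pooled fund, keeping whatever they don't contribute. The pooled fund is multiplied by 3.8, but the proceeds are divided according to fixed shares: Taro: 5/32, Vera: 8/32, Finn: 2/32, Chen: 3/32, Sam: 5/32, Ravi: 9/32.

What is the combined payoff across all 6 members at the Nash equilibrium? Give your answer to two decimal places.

281.60 dollars

Player j's private return per contributed unit is 3.8 × (j's share). Contributing is weakly dominant for j when that share is at least 1/3.8 = 0.2632, and contributing 0 is dominant otherwise.
The only share above 0.2632 is Ravi's 9/32, contributing 32; the remaining 5 contribute 0. Total contributed: 32.
The pooled fund pays out 3.8 × 32 = 121.60 in total (split across the unequal shares, but the aggregate is all that matters for the group sum).
The 5 free-riders keep 32 each, adding 160. Group total = 160 + 121.60 = 281.60.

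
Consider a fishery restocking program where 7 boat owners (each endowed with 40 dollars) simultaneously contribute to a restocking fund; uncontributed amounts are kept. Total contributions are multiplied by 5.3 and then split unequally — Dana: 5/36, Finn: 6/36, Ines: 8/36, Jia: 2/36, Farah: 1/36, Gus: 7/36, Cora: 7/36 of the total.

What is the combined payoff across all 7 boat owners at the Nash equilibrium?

796.00 dollars

For player j, contributing a unit is worthwhile iff 5.3 × (j's share) ≥ 1, i.e. iff j's share is at least 0.1887.
The shares above 0.1887 belong to Ines, Gus and Cora, contributing 40 each; the remaining 4 contribute 0. Total contributed: 120.
The restocking fund pays out 5.3 × 120 = 636.00 in total (split across the unequal shares, but the aggregate is all that matters for the group sum).
The 4 free-riders keep 40 each, adding 160. Group total = 160 + 636.00 = 796.00.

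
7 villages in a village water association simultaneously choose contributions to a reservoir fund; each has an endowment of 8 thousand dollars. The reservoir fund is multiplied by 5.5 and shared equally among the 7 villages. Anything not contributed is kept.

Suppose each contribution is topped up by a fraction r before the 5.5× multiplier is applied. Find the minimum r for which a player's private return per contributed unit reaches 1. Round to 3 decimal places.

With matching at rate r, one contributed unit becomes (1 + r) in the reservoir fund and returns 5.5 × (1 + r) / 7 to the contributor.
Setting this equal to 1: 1 + r = 7/5.5 = 1.2727.
So the minimum matching rate is r = 1.2727 − 1 = 0.273.

0.273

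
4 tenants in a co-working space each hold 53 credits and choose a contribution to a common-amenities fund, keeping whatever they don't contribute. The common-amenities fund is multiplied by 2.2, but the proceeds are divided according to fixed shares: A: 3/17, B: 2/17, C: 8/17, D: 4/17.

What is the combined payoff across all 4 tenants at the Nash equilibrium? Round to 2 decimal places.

Player j's private return per contributed unit is 2.2 × (j's share). Contributing is weakly dominant for j when that share is at least 1/2.2 = 0.4545, and contributing 0 is dominant otherwise.
Only C (8/17) clears that bar, contributing 53; the remaining 3 contribute 0. Total contributed: 53.
The common-amenities fund pays out 2.2 × 53 = 116.60 in total (split across the unequal shares, but the aggregate is all that matters for the group sum).
The 3 free-riders keep 53 each, adding 159. Group total = 159 + 116.60 = 275.60.

275.60 credits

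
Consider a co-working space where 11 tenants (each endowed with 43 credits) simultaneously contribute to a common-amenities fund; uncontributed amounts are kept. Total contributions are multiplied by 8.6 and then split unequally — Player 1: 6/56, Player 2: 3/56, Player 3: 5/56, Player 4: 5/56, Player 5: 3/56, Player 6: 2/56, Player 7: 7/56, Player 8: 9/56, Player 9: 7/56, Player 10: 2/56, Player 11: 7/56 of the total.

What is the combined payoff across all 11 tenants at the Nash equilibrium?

1780.20 credits

Player j's private return per contributed unit is 8.6 × (j's share). Contributing is weakly dominant for j when that share is at least 1/8.6 = 0.1163, and contributing 0 is dominant otherwise.
Player 7, Player 8, Player 9 and Player 11 are above the threshold, contributing 43 each; the remaining 7 contribute 0. Total contributed: 172.
The common-amenities fund pays out 8.6 × 172 = 1479.20 in total (split across the unequal shares, but the aggregate is all that matters for the group sum).
The 7 free-riders keep 43 each, adding 301. Group total = 301 + 1479.20 = 1780.20.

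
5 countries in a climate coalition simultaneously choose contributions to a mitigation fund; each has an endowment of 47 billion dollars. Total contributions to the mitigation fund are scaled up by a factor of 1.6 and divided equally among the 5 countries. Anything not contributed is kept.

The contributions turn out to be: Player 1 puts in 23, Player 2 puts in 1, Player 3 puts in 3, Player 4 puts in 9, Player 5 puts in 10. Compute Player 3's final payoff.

Total contributed: 23 + 1 + 3 + 9 + 10 = 46.
Each receives 1.6 × 46 / 5 = 14.72 from the mitigation fund.
Player 3 keeps 47 − 3 = 44, so Player 3's payoff is 44 + 14.72 = 58.72.

58.72 billion dollars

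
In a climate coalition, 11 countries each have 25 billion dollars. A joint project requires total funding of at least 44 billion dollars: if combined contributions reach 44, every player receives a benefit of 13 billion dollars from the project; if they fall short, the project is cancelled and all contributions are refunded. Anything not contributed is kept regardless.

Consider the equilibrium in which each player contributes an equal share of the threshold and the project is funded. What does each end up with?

34 billion dollars

Equal share of the threshold: 44/11 = 4.
At this profile no one gains by cutting their contribution: any cut drops the total below 44, the project is cancelled, contributions are refunded, and the deviator ends with 25, which is less than 25 − 4 + 13 = 34. Contributing more than 4 just wastes the excess. So contributing exactly 4 is a best response.
Each player's payoff: 25 − 4 + 13 = 34.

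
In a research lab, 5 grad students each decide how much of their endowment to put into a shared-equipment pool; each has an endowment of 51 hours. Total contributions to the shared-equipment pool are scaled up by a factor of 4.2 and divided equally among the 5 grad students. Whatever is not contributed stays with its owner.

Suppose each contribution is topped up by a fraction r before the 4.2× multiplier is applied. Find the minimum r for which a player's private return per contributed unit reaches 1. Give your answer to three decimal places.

With matching at rate r, one contributed unit becomes (1 + r) in the shared-equipment pool and returns 4.2 × (1 + r) / 5 to the contributor.
Setting this equal to 1: 1 + r = 5/4.2 = 1.1905.
So the minimum matching rate is r = 1.1905 − 1 = 0.190.

0.190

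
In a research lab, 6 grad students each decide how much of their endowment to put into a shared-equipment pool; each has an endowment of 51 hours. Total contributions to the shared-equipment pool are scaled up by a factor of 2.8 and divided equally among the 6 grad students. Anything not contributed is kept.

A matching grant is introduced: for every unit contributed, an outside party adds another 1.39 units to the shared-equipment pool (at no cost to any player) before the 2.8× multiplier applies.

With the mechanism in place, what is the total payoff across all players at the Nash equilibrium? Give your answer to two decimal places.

2047.75 hours

The effective private return per unit is now 2.8 × 2.39 / 6 = 1.1153 > 1, so every player's dominant strategy flips to full contribution.
At the Nash equilibrium everyone contributes 51. Group total payoff = 2.8 × 2.39 × 306 = 2047.75.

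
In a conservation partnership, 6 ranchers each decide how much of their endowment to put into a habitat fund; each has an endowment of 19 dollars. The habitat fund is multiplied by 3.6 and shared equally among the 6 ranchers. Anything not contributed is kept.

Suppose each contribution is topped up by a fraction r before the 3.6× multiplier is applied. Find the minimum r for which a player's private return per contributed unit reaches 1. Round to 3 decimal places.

With matching at rate r, one contributed unit becomes (1 + r) in the habitat fund and returns 3.6 × (1 + r) / 6 to the contributor.
Setting this equal to 1: 1 + r = 6/3.6 = 1.6667.
So the minimum matching rate is r = 1.6667 − 1 = 0.667.

0.667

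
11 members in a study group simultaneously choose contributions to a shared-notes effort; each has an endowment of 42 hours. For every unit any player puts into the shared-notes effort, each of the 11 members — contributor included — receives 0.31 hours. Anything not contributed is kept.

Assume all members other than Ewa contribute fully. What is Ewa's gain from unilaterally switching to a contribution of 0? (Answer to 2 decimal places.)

Switching from a contribution of 42 to 0 lets Ewa keep an extra 42 hours, but lowers the shared-notes effort by 42, which costs Ewa their own share of that drop: 0.31 × 42 = 13.02.
Net gain = 42 − 13.02 = 28.98. The private return per contributed unit (0.31) is below 1, so free-riding is indeed the best response regardless of what the others do.

28.98 hours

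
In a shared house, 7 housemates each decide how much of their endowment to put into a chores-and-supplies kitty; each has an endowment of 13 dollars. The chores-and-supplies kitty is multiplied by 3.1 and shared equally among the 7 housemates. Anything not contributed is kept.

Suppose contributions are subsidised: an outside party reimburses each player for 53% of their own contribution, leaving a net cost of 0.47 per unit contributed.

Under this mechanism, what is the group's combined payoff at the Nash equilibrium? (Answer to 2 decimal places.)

91.00 dollars

Even with the mechanism, each unit contributed returns only (3.1/7) / 0.47 = 0.9422 per unit of net cost, so contributing nothing is still dominant.
At the Nash equilibrium no one contributes; group total payoff = 7 × 13 = 91.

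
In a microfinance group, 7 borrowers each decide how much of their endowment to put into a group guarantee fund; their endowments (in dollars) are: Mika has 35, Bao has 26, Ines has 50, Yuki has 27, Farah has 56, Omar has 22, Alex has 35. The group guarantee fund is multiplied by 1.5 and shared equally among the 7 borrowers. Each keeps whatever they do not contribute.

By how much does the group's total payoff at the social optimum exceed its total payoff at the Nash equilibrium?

125.50 dollars

The private return per contributed unit is 1.5/7 = 0.2143 < 1 for every player regardless of endowment, so the Nash equilibrium is zero contribution and the group total is Σ E_j = 35 + 26 + 50 + 27 + 56 + 22 + 35 = 251.
Each contributed unit returns 1.500 to the group, so the social optimum is full contribution by everyone: group total = 1.500 × 251 = 376.50.
Efficiency loss = (1.500 − 1) × 251 = 125.50.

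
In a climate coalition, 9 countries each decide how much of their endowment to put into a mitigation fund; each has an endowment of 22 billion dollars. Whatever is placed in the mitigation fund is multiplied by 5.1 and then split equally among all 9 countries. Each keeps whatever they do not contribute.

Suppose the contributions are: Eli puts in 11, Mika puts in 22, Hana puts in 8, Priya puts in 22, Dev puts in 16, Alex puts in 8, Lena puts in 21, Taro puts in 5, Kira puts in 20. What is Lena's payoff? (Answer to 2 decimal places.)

Total contributed: 11 + 22 + 8 + 22 + 16 + 8 + 21 + 5 + 20 = 133.
Each receives 5.1 × 133 / 9 = 75.37 from the mitigation fund.
Lena keeps 22 − 21 = 1, so Lena's payoff is 1 + 75.37 = 76.37.

76.37 billion dollars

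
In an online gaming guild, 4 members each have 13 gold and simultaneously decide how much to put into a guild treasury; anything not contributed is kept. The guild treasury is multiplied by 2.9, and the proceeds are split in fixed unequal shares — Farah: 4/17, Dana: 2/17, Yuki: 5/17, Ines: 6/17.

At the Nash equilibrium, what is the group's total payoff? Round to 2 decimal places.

76.70 gold

Player j's private return per contributed unit is 2.9 × (j's share). Contributing is weakly dominant for j when that share is at least 1/2.9 = 0.3448, and contributing 0 is dominant otherwise.
Only Ines (6/17) clears that bar, contributing 13; the remaining 3 contribute 0. Total contributed: 13.
The guild treasury pays out 2.9 × 13 = 37.70 in total (split across the unequal shares, but the aggregate is all that matters for the group sum).
The 3 free-riders keep 13 each, adding 39. Group total = 39 + 37.70 = 76.70.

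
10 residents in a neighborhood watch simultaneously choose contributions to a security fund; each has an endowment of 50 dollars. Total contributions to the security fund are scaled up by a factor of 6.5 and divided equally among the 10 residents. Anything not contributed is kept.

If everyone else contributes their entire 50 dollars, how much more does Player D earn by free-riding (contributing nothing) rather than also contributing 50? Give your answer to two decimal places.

17.50 dollars

Switching from a contribution of 50 to 0 lets Player D keep an extra 50 dollars, but lowers the security fund by 50, which costs Player D their own share of that drop: 6.5/10 × 50 = 32.50.
Net gain = 50 − 32.50 = 17.50. The private return per contributed unit (0.6500) is below 1, so free-riding is indeed the best response regardless of what the others do.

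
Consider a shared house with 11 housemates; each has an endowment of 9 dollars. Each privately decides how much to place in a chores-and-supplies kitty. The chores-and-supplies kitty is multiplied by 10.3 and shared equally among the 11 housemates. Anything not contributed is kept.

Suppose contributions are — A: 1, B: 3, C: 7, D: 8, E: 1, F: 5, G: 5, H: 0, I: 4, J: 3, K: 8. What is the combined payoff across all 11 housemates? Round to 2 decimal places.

517.50 dollars

Total contributed: 1 + 3 + 7 + 8 + 1 + 5 + 5 + 0 + 4 + 3 + 8 = 45; total kept: 11 × 9 − 45 = 54.
The chores-and-supplies kitty pays out 10.3 × 45 = 463.50 in aggregate.
Group total = 54 + 463.50 = 517.50.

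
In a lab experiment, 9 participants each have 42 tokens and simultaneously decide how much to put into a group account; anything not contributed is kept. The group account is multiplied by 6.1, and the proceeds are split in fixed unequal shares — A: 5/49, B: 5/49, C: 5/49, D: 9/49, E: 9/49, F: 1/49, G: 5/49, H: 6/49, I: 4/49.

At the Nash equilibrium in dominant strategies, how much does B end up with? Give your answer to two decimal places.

94.29 tokens

Player j's private return per contributed unit is 6.1 × (j's share). Contributing is weakly dominant for j when that share is at least 1/6.1 = 0.1639, and contributing 0 is dominant otherwise.
The shares above 0.1639 belong to D and E, contributing 42 each; the remaining 7 contribute 0. Total contributed: 84.
B keeps 42 and receives 6.1 × 84 × 5/49 = 52.29 from the group account, for a payoff of 94.29.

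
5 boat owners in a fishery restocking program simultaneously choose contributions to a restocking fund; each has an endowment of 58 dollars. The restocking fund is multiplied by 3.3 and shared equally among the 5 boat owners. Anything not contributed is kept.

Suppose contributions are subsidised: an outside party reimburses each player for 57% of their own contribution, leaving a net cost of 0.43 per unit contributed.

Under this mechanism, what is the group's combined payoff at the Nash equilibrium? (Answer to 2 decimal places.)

Under the mechanism each unit contributed yields (3.3/5) / 0.43 = 1.5349 back to its contributor per unit of net cost, which exceeds 1, making full contribution the dominant choice for everyone.
So the Nash equilibrium is full contribution by all 5; the group earns 5 × (58 × 0.57 + 3.3 × 58) = 1122.30.

1122.30 dollars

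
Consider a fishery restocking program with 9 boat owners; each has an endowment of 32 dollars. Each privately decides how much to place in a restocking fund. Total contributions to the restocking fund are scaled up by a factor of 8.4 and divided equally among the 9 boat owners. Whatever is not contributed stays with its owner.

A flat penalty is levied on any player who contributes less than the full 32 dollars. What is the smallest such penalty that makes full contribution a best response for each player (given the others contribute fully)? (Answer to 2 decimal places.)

Given the others contribute fully, the best deviation is to contribute 0 (any partial contribution still incurs the fine and gives up units whose private return 0.9333 is below 1).
Deviating from 32 to 0 saves 32 dollars but forfeits the deviator's share of the drop in the restocking fund: 8.4/9 × 32 = 29.87.
So the deviation gain is 32 − 29.87 = 2.13, and the fine must be at least 2.13 dollars to wipe it out.

2.13 dollars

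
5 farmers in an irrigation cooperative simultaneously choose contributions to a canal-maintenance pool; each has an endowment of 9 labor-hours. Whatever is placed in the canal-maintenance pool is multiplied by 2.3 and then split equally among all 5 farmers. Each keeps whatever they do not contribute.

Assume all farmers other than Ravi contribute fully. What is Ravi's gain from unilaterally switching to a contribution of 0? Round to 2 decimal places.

Switching from a contribution of 9 to 0 lets Ravi keep an extra 9 labor-hours, but lowers the canal-maintenance pool by 9, which costs Ravi their own share of that drop: 2.3/5 × 9 = 4.14.
Net gain = 9 − 4.14 = 4.86. The private return per contributed unit (0.4600) is below 1, so free-riding is indeed the best response regardless of what the others do.

4.86 labor-hours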